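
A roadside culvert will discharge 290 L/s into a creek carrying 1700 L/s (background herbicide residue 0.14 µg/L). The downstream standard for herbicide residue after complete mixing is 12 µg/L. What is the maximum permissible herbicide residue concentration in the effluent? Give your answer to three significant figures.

81.5 µg/L

At the limit, (Qr·Cr + Qe·Cₑ)/(Qr + Qe) = 12:
Cₑ = (1990·12 − 1700·0.1400) / 290.0 = 81.52 µg/L.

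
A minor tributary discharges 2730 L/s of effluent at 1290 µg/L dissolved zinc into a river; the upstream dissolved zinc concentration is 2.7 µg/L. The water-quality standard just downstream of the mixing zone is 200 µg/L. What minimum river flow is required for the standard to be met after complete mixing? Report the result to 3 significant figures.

Set C_mix = 200: (Q·2.700 + 2730·1290) / (Q + 2730) = 200
→ Q = 2730·(1290 − 200)/(200 − 2.700) = 15080 L/s.

15100 L/s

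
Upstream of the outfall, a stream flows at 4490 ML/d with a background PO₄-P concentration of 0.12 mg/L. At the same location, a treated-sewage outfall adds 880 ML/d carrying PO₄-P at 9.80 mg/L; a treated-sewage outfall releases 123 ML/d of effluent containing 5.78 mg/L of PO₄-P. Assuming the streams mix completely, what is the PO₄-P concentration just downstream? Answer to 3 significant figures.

Mass balance: C = (4490·0.1200 + 880.0·9.800 + 123.0·5.780) / 5493 = 9874/5493 = 1.798 mg/L.

1.80 mg/L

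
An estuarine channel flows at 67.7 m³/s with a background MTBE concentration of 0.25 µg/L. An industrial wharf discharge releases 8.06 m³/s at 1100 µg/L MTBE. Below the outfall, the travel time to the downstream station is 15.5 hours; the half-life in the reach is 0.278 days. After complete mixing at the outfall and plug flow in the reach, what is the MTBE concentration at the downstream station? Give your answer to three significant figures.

23.4 µg/L

Flow-weighted average: C = (67.70·0.2500 + 8.060·1100) / 75.76 = 8883/75.76 = 117.3 µg/L.
Half-life 0.278 d → k = ln 2 / 0.278 = 2.493 d⁻¹.
After decay, C = 117.3 × e^(−kt) = 117.3 × 0.1998 = 23.43 µg/L.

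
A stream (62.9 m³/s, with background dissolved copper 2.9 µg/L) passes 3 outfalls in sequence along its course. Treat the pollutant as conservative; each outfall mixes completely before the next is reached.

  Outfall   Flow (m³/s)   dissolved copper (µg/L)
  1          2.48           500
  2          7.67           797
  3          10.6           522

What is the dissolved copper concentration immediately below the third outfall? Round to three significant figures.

Outfall 1: combined Q = 65.38 m³/s; C = (62.90·2.900 + 2.480·500.0)/65.38 = 21.76 µg/L.
Outfall 2: combined Q = 73.05 m³/s; C = (65.38·21.76 + 7.670·797.0)/73.05 = 103.2 µg/L.
Outfall 3: combined Q = 83.65 m³/s; C = (73.05·103.2 + 10.60·522.0)/83.65 = 156.2 µg/L.

156 µg/L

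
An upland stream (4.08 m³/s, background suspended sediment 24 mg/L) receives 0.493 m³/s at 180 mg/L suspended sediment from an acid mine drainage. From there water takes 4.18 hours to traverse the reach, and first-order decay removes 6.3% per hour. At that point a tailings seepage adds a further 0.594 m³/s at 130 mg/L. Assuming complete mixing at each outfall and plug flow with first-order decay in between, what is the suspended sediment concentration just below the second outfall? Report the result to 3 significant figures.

Flow-weighted average: C = (4.080·24.00 + 0.4930·180.0) / 4.573 = 186.7/4.573 = 40.82 mg/L; combined flow 4.573 m³/s.
6.3%/h lost → k = −ln(1 − 0.063) = 0.06507 h⁻¹.
First-order decay: C = 40.82·exp(−k·t) = 40.82·0.7619 = 31.10 mg/L.
Second outfall: C = (4.573·31.10 + 0.5940·130.0)/5.167 = 42.47 mg/L.

42.5 mg/L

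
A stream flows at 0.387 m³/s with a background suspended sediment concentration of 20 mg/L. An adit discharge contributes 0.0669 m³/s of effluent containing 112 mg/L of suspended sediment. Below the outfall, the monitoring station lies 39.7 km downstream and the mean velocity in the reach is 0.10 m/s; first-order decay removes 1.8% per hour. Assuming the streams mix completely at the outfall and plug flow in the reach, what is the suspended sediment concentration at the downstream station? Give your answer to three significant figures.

Flow-weighted average: C = (0.3870·20.00 + 0.06690·112.0) / 0.4539 = 15.23/0.4539 = 33.56 mg/L.
Travel time t = 39.7·1000 / 0.10 = 397000 s = 110.3 h.
1.8%/h lost → k = −ln(1 − 0.018) = 0.01816 h⁻¹.
Applying C = C₀e^(−kt): 33.56 × 0.1349 = 4.528 mg/L.

4.53 mg/L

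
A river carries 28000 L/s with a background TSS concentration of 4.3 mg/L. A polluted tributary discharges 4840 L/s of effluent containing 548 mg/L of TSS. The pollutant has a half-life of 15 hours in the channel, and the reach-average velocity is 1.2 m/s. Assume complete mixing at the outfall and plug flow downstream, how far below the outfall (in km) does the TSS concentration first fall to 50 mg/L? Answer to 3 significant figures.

After mixing, C = (28000·4.300 + 4840·548.0) / 32840 = 2773000/32840 = 84.43 mg/L.
Half-life 15 h → k = ln 2 / 15 = 0.04621 h⁻¹ = 1.109 d⁻¹.
Set 84.43·exp(−k·t) = 50 → t = ln(84.43/50)/k = 40820 s = 11.34 h.
Distance = v·t = 1.2·40820 = 48980 m = 48.98 km.

49.0 km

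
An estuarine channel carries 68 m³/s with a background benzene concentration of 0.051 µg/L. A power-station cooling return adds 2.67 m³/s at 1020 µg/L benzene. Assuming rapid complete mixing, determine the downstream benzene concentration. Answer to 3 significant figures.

38.6 µg/L

After mixing, C = (68.00·0.05100 + 2.670·1020) / 70.67 = 2727/70.67 = 38.59 µg/L.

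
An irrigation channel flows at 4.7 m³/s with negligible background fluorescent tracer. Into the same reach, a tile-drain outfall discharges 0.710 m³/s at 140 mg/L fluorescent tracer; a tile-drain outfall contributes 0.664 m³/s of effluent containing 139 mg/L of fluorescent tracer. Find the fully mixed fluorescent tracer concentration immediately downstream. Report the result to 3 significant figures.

Mixed concentration C = ΣQC/ΣQ = (4.700·0 + 0.7100·140.0 + 0.6640·139.0) / 6.074 = 191.7/6.074 = 31.56 mg/L.

31.6 mg/L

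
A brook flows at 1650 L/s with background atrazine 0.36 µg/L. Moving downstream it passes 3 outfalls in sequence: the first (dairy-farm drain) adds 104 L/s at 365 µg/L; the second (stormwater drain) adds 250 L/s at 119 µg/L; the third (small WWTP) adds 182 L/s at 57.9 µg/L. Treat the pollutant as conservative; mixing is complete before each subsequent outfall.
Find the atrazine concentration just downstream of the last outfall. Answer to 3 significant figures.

36.1 µg/L

Outfall 1: combined Q = 1754 L/s; C = (1650·0.3600 + 104.0·365.0)/1754 = 21.98 µg/L.
Outfall 2: combined Q = 2004 L/s; C = (1754·21.98 + 250.0·119.0)/2004 = 34.08 µg/L.
Outfall 3: combined Q = 2186 L/s; C = (2004·34.08 + 182.0·57.90)/2186 = 36.07 µg/L.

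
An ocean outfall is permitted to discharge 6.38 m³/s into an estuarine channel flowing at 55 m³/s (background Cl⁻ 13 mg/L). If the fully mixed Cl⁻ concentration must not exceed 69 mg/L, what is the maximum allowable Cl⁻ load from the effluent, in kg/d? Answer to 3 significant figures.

304000 kg/d

Mass balance at the limit: 55.00·13.00 + 6.380·Cₑ = 61.38·69 → Cₑ = 551.8 mg/L.
Load = 6.380 m³/s × 551.8 g/m³ × 86 400 s/d = 304100 kg/d.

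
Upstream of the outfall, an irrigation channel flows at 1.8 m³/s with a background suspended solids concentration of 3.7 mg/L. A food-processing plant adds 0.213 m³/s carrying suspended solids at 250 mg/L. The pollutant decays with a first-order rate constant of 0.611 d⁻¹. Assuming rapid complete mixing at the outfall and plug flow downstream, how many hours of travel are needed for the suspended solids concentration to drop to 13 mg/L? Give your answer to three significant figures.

Conservation of mass: C = (1.800·3.700 + 0.2130·250.0) / 2.013 = 59.91/2.013 = 29.76 mg/L.
29.76·exp(−k·t) = 13 → t = ln(29.76/13)/k = 117100 s = 32.53 h.

32.5 h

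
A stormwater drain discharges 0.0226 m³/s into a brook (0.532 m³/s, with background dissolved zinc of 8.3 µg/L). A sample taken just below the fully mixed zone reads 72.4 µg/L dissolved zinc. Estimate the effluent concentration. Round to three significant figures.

1580 µg/L

Mass balance: 0.5320·8.300 + 0.02260·Cₑ = 0.5546·72.40
→ Cₑ = (0.5546·72.40 − 0.5320·8.300) / 0.02260 = 1581 µg/L.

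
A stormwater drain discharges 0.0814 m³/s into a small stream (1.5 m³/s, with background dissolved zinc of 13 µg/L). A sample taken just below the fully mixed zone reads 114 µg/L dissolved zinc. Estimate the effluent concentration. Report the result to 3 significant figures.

1980 µg/L

Mass balance: 1.500·13.00 + 0.08140·Cₑ = 1.581·114.0
→ Cₑ = (1.581·114.0 − 1.500·13.00) / 0.08140 = 1975 µg/L.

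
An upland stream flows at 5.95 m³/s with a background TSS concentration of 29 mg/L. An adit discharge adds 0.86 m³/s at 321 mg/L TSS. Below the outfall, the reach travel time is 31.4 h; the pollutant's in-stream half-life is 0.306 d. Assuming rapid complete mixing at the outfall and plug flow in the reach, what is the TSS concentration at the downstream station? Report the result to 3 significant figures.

3.40 mg/L

After mixing, C = (5.950·29.00 + 0.8600·321.0) / 6.810 = 448.6/6.810 = 65.88 mg/L.
Half-life 0.306 d → k = ln 2 / 0.306 = 2.265 d⁻¹.
Applying C = C₀e^(−kt): 65.88 × 0.05163 = 3.401 mg/L.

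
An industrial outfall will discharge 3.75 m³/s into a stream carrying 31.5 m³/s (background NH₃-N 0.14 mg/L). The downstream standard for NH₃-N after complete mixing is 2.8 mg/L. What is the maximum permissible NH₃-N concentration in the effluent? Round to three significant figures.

25.1 mg/L

At the limit, (Qr·Cr + Qe·Cₑ)/(Qr + Qe) = 2.8:
Cₑ = (35.25·2.8 − 31.50·0.1400) / 3.750 = 25.14 mg/L.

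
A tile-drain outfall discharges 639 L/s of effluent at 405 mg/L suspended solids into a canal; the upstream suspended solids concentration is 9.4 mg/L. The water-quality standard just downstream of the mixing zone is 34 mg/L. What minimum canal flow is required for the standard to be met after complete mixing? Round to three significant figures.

9640 L/s

Set C_mix = 34: (Q·9.400 + 639.0·405.0) / (Q + 639.0) = 34
→ Q = 639.0·(405.0 − 34)/(34 − 9.400) = 9637 L/s.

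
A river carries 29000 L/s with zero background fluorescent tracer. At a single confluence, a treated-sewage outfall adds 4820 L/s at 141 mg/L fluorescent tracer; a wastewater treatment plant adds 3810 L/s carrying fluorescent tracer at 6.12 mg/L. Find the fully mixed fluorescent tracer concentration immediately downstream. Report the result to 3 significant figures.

Mixed concentration C = ΣQC/ΣQ = (29000·0 + 4820·141.0 + 3810·6.120) / 37630 = 702900/37630 = 18.68 mg/L.

18.7 mg/L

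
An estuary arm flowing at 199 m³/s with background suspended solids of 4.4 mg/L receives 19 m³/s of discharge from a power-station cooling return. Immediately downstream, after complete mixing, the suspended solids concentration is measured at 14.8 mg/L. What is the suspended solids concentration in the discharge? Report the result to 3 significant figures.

124 mg/L

Mass balance: 199.0·4.400 + 19.00·Cₑ = 218.0·14.80
→ Cₑ = (218.0·14.80 − 199.0·4.400) / 19.00 = 123.7 mg/L.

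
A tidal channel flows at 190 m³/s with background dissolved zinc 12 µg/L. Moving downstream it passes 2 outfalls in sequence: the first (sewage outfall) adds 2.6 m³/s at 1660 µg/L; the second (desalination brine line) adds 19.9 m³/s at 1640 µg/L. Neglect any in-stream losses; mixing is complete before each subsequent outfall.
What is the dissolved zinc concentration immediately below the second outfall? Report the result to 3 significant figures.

Outfall 1: combined Q = 192.6 m³/s; C = (190.0·12.00 + 2.600·1660)/192.6 = 34.25 µg/L.
Outfall 2: combined Q = 212.5 m³/s; C = (192.6·34.25 + 19.90·1640)/212.5 = 184.6 µg/L.

185 µg/L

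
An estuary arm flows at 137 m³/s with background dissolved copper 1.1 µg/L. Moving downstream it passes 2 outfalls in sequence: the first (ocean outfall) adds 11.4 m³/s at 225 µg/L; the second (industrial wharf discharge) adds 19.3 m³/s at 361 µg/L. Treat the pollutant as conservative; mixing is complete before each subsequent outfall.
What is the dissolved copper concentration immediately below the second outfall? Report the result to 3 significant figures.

57.7 µg/L

Below outfall 1: Q → 148.4 m³/s, C = (137.0·1.100 + 11.40·225.0)/148.4 = 18.30 µg/L.
Below outfall 2: Q → 167.7 m³/s, C = (148.4·18.30 + 19.30·361.0)/167.7 = 57.74 µg/L.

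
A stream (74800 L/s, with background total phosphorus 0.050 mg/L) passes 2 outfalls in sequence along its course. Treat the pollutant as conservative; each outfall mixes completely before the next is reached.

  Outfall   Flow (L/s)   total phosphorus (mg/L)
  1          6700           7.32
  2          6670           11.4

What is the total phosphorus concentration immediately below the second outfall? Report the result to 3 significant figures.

Outfall 1: combined Q = 81500 L/s; C = (74800·0.05000 + 6700·7.320)/81500 = 0.6477 mg/L.
Outfall 2: combined Q = 88170 L/s; C = (81500·0.6477 + 6670·11.40)/88170 = 1.461 mg/L.

1.46 mg/L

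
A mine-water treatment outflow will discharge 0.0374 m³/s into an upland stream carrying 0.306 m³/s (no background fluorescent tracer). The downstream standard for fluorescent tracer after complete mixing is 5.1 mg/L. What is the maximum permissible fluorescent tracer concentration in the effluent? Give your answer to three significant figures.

At the limit, (Qr·Cr + Qe·Cₑ)/(Qr + Qe) = 5.1:
Cₑ = (0.3434·5.1 − 0.3060·0) / 0.03740 = 46.83 mg/L.

46.8 mg/L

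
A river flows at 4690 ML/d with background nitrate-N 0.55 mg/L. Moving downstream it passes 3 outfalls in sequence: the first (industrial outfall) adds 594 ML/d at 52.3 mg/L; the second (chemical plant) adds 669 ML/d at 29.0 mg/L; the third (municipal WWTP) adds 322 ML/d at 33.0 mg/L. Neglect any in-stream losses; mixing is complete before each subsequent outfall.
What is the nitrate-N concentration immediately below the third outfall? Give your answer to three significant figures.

Outfall 1: combined Q = 5284 ML/d; C = (4690·0.5500 + 594.0·52.30)/5284 = 6.367 mg/L.
Outfall 2: combined Q = 5953 ML/d; C = (5284·6.367 + 669.0·29.00)/5953 = 8.911 mg/L.
Outfall 3: combined Q = 6275 ML/d; C = (5953·8.911 + 322.0·33.00)/6275 = 10.15 mg/L.

10.1 mg/L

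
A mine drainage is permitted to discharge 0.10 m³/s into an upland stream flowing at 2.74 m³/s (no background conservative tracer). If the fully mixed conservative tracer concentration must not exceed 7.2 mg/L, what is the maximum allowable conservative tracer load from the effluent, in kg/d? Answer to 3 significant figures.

Mass balance at the limit: 2.740·0 + 0.1000·Cₑ = 2.840·7.2 → Cₑ = 204.5 mg/L.
Load = 0.1000 m³/s × 204.5 g/m³ × 86 400 s/d = 1767 kg/d.

1770 kg/d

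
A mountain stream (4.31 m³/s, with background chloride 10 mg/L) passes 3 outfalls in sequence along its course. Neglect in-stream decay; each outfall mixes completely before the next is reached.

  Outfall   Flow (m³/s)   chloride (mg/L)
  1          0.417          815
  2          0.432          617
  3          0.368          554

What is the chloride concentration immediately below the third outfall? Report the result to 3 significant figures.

After outfall 1: Q = 4.310 + 0.4170 = 4.727 m³/s; C = (4.310·10.00 + 0.4170·815.0)/4.727 = 81.01 mg/L.
After outfall 2: Q = 4.727 + 0.4320 = 5.159 m³/s; C = (4.727·81.01 + 0.4320·617.0)/5.159 = 125.9 mg/L.
After outfall 3: Q = 5.159 + 0.3680 = 5.527 m³/s; C = (5.159·125.9 + 0.3680·554.0)/5.527 = 154.4 mg/L.

154 mg/L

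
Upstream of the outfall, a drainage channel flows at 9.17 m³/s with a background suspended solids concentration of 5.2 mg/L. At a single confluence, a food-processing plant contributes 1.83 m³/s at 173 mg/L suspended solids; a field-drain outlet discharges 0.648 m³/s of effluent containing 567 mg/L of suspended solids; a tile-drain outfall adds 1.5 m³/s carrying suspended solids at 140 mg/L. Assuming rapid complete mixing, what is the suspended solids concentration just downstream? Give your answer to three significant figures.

Conservation of mass: C = (9.170·5.200 + 1.830·173.0 + 0.6480·567.0 + 1.500·140.0) / 13.15 = 941.7/13.15 = 71.62 mg/L.

71.6 mg/L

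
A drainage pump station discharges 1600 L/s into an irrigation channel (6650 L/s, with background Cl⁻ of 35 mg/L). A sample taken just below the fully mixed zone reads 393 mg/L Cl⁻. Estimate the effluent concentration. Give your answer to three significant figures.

Mass balance: 6650·35.00 + 1600·Cₑ = 8250·393.0
→ Cₑ = (8250·393.0 − 6650·35.00) / 1600 = 1881 mg/L.

1880 mg/L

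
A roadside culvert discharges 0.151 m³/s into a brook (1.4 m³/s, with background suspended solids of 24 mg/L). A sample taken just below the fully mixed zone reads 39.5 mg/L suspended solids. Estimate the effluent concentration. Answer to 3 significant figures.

Mass balance: 1.400·24.00 + 0.1510·Cₑ = 1.551·39.50
→ Cₑ = (1.551·39.50 − 1.400·24.00) / 0.1510 = 183.2 mg/L.

183 mg/L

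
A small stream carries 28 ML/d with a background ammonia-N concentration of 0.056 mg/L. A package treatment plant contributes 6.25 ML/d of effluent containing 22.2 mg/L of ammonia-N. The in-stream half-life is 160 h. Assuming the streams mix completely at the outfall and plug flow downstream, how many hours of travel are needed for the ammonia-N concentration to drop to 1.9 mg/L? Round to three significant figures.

Mixed concentration C = ΣQC/ΣQ = (28.00·0.05600 + 6.250·22.20) / 34.25 = 140.3/34.25 = 4.097 mg/L.
Half-life 160 h → k = ln 2 / 160 = 0.004332 h⁻¹ = 0.1040 d⁻¹.
4.097·exp(−k·t) = 1.9 → t = ln(4.097/1.9)/k = 638500 s = 177.4 h.

177 h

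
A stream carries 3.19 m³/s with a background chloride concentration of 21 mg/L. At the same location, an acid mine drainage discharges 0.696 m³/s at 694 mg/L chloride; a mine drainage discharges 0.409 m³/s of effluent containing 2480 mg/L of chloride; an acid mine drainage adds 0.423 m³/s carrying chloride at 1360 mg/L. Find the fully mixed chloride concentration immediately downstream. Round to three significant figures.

Conservation of mass: C = (3.190·21.00 + 0.6960·694.0 + 0.4090·2480 + 0.4230·1360) / 4.718 = 2140/4.718 = 453.5 mg/L.

454 mg/L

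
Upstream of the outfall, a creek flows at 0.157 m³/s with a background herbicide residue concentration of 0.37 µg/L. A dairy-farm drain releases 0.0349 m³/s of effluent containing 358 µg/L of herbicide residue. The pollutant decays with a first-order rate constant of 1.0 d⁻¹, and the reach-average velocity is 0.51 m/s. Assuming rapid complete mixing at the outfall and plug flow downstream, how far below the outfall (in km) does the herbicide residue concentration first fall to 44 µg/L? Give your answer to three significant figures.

Mass balance: C = (0.1570·0.3700 + 0.03490·358.0) / 0.1919 = 12.55/0.1919 = 65.41 µg/L.
Set 65.41·exp(−k·t) = 44 → t = ln(65.41/44)/k = 34260 s = 9.516 h.
Distance = v·t = 0.51·34260 = 17470 m = 17.47 km.

17.5 km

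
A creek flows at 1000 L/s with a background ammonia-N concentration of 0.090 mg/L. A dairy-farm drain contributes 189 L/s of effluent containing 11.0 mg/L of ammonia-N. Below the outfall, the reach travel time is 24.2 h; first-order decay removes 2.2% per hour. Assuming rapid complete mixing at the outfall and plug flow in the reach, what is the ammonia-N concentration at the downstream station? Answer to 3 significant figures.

Conservation of mass: C = (1000·0.09000 + 189.0·11.00) / 1189 = 2169/1189 = 1.824 mg/L.
2.2%/h lost → k = −ln(1 − 0.022) = 0.02225 h⁻¹.
Decay over the reach: 1.824·exp(−kt) = 1.824·0.5837 = 1.065 mg/L.

1.06 mg/L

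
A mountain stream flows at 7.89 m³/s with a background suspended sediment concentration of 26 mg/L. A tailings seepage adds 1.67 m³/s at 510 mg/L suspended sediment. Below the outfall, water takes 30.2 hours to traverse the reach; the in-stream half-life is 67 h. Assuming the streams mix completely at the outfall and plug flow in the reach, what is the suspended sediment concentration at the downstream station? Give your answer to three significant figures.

Mixed concentration C = ΣQC/ΣQ = (7.890·26.00 + 1.670·510.0) / 9.560 = 1057/9.560 = 110.5 mg/L.
Half-life 67 h → k = ln 2 / 67 = 0.01035 h⁻¹ = 0.2483 d⁻¹.
First-order decay: C = 110.5·exp(−k·t) = 110.5·0.7317 = 80.88 mg/L.

80.9 mg/L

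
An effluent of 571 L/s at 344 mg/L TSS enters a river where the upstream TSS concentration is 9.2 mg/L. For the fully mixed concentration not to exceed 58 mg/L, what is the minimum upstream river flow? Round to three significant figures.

Set C_mix = 58: (Q·9.200 + 571.0·344.0) / (Q + 571.0) = 58
→ Q = 571.0·(344.0 − 58)/(58 − 9.200) = 3346 L/s.

3350 L/s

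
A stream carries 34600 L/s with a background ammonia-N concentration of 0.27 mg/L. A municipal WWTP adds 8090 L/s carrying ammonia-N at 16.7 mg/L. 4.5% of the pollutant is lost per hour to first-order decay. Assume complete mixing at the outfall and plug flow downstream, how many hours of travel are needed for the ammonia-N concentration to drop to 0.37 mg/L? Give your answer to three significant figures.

Mixed concentration C = ΣQC/ΣQ = (34600·0.2700 + 8090·16.70) / 42690 = 144400/42690 = 3.384 mg/L.
4.5%/h lost → k = −ln(1 − 0.045) = 0.04604 h⁻¹.
3.384·exp(−k·t) = 0.37 → t = ln(3.384/0.37)/k = 173000 s = 48.07 h.

48.1 h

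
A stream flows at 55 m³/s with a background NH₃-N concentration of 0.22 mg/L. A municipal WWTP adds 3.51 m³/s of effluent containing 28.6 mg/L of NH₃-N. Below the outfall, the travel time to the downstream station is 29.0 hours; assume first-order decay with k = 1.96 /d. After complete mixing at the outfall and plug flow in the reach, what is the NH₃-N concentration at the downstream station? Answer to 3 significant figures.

After mixing, C = (55.00·0.2200 + 3.510·28.60) / 58.51 = 112.5/58.51 = 1.923 mg/L.
After decay, C = 1.923 × e^(−kt) = 1.923 × 0.09364 = 0.1800 mg/L.

0.180 mg/L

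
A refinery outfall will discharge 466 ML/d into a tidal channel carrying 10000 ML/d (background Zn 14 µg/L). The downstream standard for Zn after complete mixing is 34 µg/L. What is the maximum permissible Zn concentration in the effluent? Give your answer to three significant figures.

463 µg/L

At the limit, (Qr·Cr + Qe·Cₑ)/(Qr + Qe) = 34:
Cₑ = (10470·34 − 10000·14.00) / 466.0 = 463.2 µg/L.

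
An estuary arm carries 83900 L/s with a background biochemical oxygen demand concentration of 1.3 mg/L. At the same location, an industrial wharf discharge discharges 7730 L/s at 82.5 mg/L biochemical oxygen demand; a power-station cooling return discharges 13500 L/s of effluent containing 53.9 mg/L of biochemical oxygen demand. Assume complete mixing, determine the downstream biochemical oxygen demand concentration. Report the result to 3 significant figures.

14.0 mg/L

Flow-weighted average: C = (83900·1.300 + 7730·82.50 + 13500·53.90) / 105100 = 1474000/105100 = 14.02 mg/L.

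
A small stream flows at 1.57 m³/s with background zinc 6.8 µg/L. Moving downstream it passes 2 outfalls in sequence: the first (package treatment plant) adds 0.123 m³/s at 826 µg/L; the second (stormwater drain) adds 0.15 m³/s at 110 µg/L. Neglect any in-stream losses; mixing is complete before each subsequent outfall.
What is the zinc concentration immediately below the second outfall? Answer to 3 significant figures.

69.9 µg/L

Below outfall 1: Q → 1.693 m³/s, C = (1.570·6.800 + 0.1230·826.0)/1.693 = 66.32 µg/L.
Below outfall 2: Q → 1.843 m³/s, C = (1.693·66.32 + 0.1500·110.0)/1.843 = 69.87 µg/L.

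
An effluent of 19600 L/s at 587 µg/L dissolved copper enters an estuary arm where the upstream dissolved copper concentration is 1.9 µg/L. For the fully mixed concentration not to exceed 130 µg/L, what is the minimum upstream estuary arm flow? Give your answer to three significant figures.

Set C_mix = 130: (Q·1.900 + 19600·587.0) / (Q + 19600) = 130
→ Q = 19600·(587.0 − 130)/(130 − 1.900) = 69920 L/s.

69900 L/s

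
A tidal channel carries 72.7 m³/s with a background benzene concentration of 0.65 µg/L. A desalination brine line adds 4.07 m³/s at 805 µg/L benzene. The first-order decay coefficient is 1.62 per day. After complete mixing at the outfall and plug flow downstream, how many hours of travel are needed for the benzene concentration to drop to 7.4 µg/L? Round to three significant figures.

26.2 h

Mixed concentration C = ΣQC/ΣQ = (72.70·0.6500 + 4.070·805.0) / 76.77 = 3324/76.77 = 43.29 µg/L.
43.29·exp(−k·t) = 7.4 → t = ln(43.29/7.4)/k = 94210 s = 26.17 h.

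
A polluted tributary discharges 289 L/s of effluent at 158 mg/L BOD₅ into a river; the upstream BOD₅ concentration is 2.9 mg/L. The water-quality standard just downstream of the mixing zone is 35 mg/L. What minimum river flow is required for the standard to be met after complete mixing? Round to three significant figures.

Set C_mix = 35: (Q·2.900 + 289.0·158.0) / (Q + 289.0) = 35
→ Q = 289.0·(158.0 − 35)/(35 − 2.900) = 1107 L/s.

1110 L/s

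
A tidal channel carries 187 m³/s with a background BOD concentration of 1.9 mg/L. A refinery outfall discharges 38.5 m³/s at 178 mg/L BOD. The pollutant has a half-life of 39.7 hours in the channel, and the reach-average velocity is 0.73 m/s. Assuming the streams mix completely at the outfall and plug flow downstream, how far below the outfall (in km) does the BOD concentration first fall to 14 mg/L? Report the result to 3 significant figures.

After mixing, C = (187.0·1.900 + 38.50·178.0) / 225.5 = 7208/225.5 = 31.97 mg/L.
Half-life 39.7 h → k = ln 2 / 39.7 = 0.01746 h⁻¹ = 0.4190 d⁻¹.
Set 31.97·exp(−k·t) = 14 → t = ln(31.97/14)/k = 170200 s = 47.29 h.
Distance = v·t = 0.73·170200 = 124300 m = 124.3 km.

124 km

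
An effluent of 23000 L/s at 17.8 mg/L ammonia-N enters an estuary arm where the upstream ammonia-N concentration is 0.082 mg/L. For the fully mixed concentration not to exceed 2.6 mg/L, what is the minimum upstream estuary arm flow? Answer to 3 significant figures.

139000 L/s

Set C_mix = 2.6: (Q·0.08200 + 23000·17.80) / (Q + 23000) = 2.6
→ Q = 23000·(17.80 − 2.6)/(2.6 − 0.08200) = 138800 L/s.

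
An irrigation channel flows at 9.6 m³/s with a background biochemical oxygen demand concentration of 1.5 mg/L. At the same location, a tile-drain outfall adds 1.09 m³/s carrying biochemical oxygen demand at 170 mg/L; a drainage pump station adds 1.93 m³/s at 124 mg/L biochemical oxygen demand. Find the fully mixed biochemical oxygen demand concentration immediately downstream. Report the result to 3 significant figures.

Mass balance: C = (9.600·1.500 + 1.090·170.0 + 1.930·124.0) / 12.62 = 439.0/12.62 = 34.79 mg/L.

34.8 mg/L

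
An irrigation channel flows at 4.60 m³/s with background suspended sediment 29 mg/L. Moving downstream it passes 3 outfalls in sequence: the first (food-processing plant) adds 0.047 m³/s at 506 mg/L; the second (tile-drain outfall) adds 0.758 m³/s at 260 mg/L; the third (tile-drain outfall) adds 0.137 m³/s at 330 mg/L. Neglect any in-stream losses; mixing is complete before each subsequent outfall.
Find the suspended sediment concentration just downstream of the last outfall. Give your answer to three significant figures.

72.1 mg/L

After outfall 1: Q = 4.600 + 0.04700 = 4.647 m³/s; C = (4.600·29.00 + 0.04700·506.0)/4.647 = 33.82 mg/L.
After outfall 2: Q = 4.647 + 0.7580 = 5.405 m³/s; C = (4.647·33.82 + 0.7580·260.0)/5.405 = 65.54 mg/L.
After outfall 3: Q = 5.405 + 0.1370 = 5.542 m³/s; C = (5.405·65.54 + 0.1370·330.0)/5.542 = 72.08 mg/L.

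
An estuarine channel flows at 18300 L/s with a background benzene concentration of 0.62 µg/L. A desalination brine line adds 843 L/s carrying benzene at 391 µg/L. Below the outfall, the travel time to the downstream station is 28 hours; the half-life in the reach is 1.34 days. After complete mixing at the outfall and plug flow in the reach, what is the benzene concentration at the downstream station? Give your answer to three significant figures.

After mixing, C = (18300·0.6200 + 843.0·391.0) / 19140 = 341000/19140 = 17.81 µg/L.
Half-life 1.34 d → k = ln 2 / 1.34 = 0.5173 d⁻¹.
Decay over the reach: 17.81·exp(−kt) = 17.81·0.5469 = 9.741 µg/L.

9.74 µg/L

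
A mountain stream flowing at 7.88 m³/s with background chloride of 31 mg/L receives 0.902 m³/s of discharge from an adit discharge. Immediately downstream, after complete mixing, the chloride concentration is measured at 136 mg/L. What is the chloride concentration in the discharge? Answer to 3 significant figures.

Mass balance: 7.880·31.00 + 0.9020·Cₑ = 8.782·136.0
→ Cₑ = (8.782·136.0 − 7.880·31.00) / 0.9020 = 1053 mg/L.

1050 mg/L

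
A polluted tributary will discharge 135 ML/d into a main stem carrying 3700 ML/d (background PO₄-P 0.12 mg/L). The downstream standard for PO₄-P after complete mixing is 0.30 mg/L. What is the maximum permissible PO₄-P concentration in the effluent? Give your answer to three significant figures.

5.23 mg/L

At the limit, (Qr·Cr + Qe·Cₑ)/(Qr + Qe) = 0.30:
Cₑ = (3835·0.30 − 3700·0.1200) / 135.0 = 5.233 mg/L.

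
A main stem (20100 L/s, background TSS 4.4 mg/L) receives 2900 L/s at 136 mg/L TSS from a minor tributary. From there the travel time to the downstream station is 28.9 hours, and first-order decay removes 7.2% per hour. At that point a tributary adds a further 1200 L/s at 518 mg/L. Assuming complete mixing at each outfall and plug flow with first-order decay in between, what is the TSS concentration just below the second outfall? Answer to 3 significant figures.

28.0 mg/L

Conservation of mass: C = (20100·4.400 + 2900·136.0) / 23000 = 482800/23000 = 20.99 mg/L; combined flow 23000 L/s.
7.2%/h lost → k = −ln(1 − 0.072) = 0.07472 h⁻¹.
First-order decay: C = 20.99·exp(−k·t) = 20.99·0.1154 = 2.422 mg/L.
Second outfall: C = (23000·2.422 + 1200·518.0)/24200 = 27.99 mg/L.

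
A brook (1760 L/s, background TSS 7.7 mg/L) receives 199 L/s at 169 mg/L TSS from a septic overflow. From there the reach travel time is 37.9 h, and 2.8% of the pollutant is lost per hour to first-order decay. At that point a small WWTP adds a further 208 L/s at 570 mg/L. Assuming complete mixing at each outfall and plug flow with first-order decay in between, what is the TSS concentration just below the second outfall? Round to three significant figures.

62.1 mg/L

Conservation of mass: C = (1760·7.700 + 199.0·169.0) / 1959 = 47180/1959 = 24.09 mg/L; combined flow 1959 L/s.
2.8%/h lost → k = −ln(1 − 0.028) = 0.02840 h⁻¹.
Decay over the reach: 24.09·exp(−kt) = 24.09·0.3408 = 8.209 mg/L.
At the second outfall, C = (1959·8.209 + 208.0·570.0) / (1959 + 208.0) = 62.13 mg/L.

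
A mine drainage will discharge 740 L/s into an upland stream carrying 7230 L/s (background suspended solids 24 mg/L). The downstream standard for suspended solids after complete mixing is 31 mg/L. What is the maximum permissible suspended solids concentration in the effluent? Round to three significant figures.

At the limit, (Qr·Cr + Qe·Cₑ)/(Qr + Qe) = 31:
Cₑ = (7970·31 − 7230·24.00) / 740.0 = 99.39 mg/L.

99.4 mg/L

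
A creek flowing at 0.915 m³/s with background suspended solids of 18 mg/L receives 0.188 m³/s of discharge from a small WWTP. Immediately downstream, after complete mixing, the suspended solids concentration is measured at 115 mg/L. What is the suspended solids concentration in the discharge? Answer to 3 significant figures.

587 mg/L

Mass balance: 0.9150·18.00 + 0.1880·Cₑ = 1.103·115.0
→ Cₑ = (1.103·115.0 − 0.9150·18.00) / 0.1880 = 587.1 mg/L.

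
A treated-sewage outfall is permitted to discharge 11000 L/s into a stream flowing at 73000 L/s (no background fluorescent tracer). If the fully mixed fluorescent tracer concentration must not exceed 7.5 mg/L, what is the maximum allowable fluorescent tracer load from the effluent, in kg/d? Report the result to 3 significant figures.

Mass balance at the limit: 73000·0 + 11000·Cₑ = 84000·7.5 → Cₑ = 57.27 mg/L.
11000 L/s = 11.00 m³/s. Load = 11.00 m³/s × 57.27 g/m³ × 86 400 s/d = 54430 kg/d.

54400 kg/d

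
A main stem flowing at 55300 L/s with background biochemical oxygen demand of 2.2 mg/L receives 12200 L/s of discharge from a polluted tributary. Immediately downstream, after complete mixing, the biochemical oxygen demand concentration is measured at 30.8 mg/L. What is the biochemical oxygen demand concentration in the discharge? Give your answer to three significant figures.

Mass balance: 55300·2.200 + 12200·Cₑ = 67500·30.80
→ Cₑ = (67500·30.80 − 55300·2.200) / 12200 = 160.4 mg/L.

160 mg/L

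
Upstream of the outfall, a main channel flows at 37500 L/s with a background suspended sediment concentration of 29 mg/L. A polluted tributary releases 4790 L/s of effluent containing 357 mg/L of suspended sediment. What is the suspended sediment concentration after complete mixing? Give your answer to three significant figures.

After mixing, C = (37500·29.00 + 4790·357.0) / 42290 = 2798000/42290 = 66.15 mg/L.

66.2 mg/L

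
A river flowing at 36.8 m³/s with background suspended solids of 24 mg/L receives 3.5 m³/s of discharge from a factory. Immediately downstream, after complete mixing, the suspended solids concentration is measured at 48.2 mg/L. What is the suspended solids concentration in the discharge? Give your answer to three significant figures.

Mass balance: 36.80·24.00 + 3.500·Cₑ = 40.30·48.20
→ Cₑ = (40.30·48.20 − 36.80·24.00) / 3.500 = 302.6 mg/L.

303 mg/L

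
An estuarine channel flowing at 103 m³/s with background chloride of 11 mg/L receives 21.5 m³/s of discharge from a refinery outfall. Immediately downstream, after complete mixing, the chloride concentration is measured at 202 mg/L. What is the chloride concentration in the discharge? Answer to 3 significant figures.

1120 mg/L

Mass balance: 103.0·11.00 + 21.50·Cₑ = 124.5·202.0
→ Cₑ = (124.5·202.0 − 103.0·11.00) / 21.50 = 1117 mg/L.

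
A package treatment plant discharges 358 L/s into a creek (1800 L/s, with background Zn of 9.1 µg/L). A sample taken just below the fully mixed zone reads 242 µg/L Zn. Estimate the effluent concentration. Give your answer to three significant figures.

1410 µg/L

Mass balance: 1800·9.100 + 358.0·Cₑ = 2158·242.0
→ Cₑ = (2158·242.0 − 1800·9.100) / 358.0 = 1413 µg/L.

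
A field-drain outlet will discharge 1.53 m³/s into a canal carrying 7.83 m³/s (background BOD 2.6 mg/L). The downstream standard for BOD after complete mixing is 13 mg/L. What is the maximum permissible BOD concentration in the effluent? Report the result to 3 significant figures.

66.2 mg/L

At the limit, (Qr·Cr + Qe·Cₑ)/(Qr + Qe) = 13:
Cₑ = (9.360·13 − 7.830·2.600) / 1.530 = 66.22 mg/L.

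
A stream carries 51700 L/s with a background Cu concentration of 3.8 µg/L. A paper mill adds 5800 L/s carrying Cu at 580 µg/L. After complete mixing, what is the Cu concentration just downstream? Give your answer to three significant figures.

Mass balance: C = (51700·3.800 + 5800·580.0) / 57500 = 3560000/57500 = 61.92 µg/L.

61.9 µg/L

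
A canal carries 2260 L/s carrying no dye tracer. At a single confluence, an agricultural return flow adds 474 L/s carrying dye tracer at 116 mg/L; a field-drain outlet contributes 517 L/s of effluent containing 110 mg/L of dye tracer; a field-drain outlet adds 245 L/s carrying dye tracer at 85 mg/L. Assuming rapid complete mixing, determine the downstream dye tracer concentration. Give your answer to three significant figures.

38.0 mg/L

After mixing, C = (2260·0 + 474.0·116.0 + 517.0·110.0 + 245.0·85.00) / 3496 = 132700/3496 = 37.95 mg/L.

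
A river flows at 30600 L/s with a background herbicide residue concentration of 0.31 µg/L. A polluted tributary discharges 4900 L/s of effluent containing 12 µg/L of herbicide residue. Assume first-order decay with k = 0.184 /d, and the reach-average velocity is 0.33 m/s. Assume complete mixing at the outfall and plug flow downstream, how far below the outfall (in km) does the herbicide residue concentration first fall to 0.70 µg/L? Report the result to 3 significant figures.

Mixed concentration C = ΣQC/ΣQ = (30600·0.3100 + 4900·12.00) / 35500 = 68290/35500 = 1.924 µg/L.
Set 1.924·exp(−k·t) = 0.70 → t = ln(1.924/0.70)/k = 474700 s = 131.8 h.
Distance = v·t = 0.33·474700 = 156600 m = 156.6 km.

157 km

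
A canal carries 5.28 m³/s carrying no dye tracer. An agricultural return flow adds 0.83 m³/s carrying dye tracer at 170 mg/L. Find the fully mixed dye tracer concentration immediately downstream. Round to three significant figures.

23.1 mg/L

Mass balance: C = (5.280·0 + 0.8300·170.0) / 6.110 = 141.1/6.110 = 23.09 mg/L.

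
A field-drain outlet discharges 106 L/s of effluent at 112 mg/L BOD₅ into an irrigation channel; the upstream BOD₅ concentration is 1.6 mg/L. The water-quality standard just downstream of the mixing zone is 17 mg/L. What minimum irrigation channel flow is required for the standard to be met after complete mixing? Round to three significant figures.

654 L/s

Set C_mix = 17: (Q·1.600 + 106.0·112.0) / (Q + 106.0) = 17
→ Q = 106.0·(112.0 − 17)/(17 − 1.600) = 653.9 L/s.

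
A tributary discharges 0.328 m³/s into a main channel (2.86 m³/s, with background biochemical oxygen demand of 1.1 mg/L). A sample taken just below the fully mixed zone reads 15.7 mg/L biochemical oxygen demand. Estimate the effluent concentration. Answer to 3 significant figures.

143 mg/L

Mass balance: 2.860·1.100 + 0.3280·Cₑ = 3.188·15.70
→ Cₑ = (3.188·15.70 − 2.860·1.100) / 0.3280 = 143.0 mg/L.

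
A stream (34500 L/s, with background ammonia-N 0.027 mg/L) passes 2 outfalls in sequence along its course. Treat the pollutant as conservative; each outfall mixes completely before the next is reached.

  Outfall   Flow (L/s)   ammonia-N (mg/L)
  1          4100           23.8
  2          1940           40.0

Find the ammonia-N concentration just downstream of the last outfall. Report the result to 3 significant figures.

4.34 mg/L

Outfall 1: combined Q = 38600 L/s; C = (34500·0.02700 + 4100·23.80)/38600 = 2.552 mg/L.
Outfall 2: combined Q = 40540 L/s; C = (38600·2.552 + 1940·40.00)/40540 = 4.344 mg/L.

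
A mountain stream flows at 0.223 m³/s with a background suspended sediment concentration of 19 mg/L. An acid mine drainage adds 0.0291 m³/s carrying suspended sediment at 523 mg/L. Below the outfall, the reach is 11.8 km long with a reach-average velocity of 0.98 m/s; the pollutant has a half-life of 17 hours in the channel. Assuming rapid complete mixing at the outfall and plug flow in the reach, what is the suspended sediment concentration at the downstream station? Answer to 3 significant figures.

Conservation of mass: C = (0.2230·19.00 + 0.02910·523.0) / 0.2521 = 19.46/0.2521 = 77.18 mg/L.
Travel time t = 11.8·1000 / 0.98 = 12040 s = 3.345 h.
Half-life 17 h → k = ln 2 / 17 = 0.04077 h⁻¹ = 0.9786 d⁻¹.
First-order decay: C = 77.18·exp(−k·t) = 77.18·0.8725 = 67.34 mg/L.

67.3 mg/L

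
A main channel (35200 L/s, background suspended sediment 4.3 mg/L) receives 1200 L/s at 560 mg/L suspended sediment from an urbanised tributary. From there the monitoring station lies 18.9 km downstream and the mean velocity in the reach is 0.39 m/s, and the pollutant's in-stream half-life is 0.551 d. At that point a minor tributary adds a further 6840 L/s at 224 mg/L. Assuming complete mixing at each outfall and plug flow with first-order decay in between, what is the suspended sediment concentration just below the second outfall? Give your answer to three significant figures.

After mixing, C = (35200·4.300 + 1200·560.0) / 36400 = 823400/36400 = 22.62 mg/L; combined flow 36400 L/s.
Travel time t = 18.9·1000 / 0.39 = 48460 s = 13.46 h.
Half-life 0.551 d → k = ln 2 / 0.551 = 1.258 d⁻¹.
After decay, C = 22.62 × e^(−kt) = 22.62 × 0.4938 = 11.17 mg/L.
At the second outfall, C = (36400·11.17 + 6840·224.0) / (36400 + 6840) = 44.84 mg/L.

44.8 mg/L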